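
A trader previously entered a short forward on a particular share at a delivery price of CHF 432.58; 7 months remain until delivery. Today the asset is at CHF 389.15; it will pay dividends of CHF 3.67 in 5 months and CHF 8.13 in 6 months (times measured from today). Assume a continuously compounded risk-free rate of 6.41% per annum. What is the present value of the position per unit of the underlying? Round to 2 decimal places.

PV(remaining dividends) I = 3.67·e^(−0.0641·5/12) + 8.13·e^(−0.0641·6/12) = 11.4468
Current forward F = (S − I)·e^(rT) = (389.15 − 11.4468)·e^(0.0641·7/12) = 377.7032 × 1.038100 = 392.0937
Value (long) = (F − K)·e^(−rT) = (392.0937 − 432.58) × 0.963299 = -39.0004
Short position value = −(long value) = CHF 39.00

CHF 39.00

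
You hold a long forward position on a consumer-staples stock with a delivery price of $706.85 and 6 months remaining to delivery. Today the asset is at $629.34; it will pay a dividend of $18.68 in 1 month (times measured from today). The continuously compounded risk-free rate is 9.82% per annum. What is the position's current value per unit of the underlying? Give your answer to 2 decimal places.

PV(remaining dividends) I = 18.68·e^(−0.0982·1/12) = 18.5278
Current forward F = (S − I)·e^(rT) = (629.34 − 18.5278)·e^(0.0982·6/12) = 610.8122 × 1.050325 = 641.5513
Value (long) = (F − K)·e^(−rT) = (641.5513 − 706.85) × 0.952086 = -62.1700
Value = -$62.17

-$62.17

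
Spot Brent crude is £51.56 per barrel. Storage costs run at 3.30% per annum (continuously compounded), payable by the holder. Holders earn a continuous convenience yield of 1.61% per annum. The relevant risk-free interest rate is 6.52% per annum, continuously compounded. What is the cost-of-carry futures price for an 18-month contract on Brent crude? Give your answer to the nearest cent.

Net carry = r + u − y = 0.0652 + 0.0330 − 0.0161 = 0.0821
F = S·e^((r+u−y)T) = 51.56 · e^(0.0821 × 18/12) = 51.56 · e^0.123150
= 51.56 × 1.131054 = £58.32 per barrel

£58.32 per barrel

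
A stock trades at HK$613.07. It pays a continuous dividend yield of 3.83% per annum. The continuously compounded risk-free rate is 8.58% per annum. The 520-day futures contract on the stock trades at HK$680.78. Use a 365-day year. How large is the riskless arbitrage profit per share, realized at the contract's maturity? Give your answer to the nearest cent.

HK$24.79 per share

Fair futures: F* = S·e^(carry·T), with carry = (r − q) = 0.0858 − 0.0383 = 0.0475
F* = 613.07 · e^(0.0475 × 520/365) = 613.07 · e^0.067671 = 613.07 × 1.070013 = HK$655.9929
Market HK$680.78 > fair HK$655.9929: forward overpriced → cash-and-carry (buy spot, short the forward).
At maturity, profit = |F_mkt − F*| = |680.78 − 655.9929| = HK$24.79 per share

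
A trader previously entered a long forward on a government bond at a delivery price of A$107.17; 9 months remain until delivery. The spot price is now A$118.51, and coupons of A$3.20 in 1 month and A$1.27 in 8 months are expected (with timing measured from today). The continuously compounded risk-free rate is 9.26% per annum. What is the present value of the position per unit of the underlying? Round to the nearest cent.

A$14.16

PV(remaining coupons) I = 3.20·e^(−0.0926·1/12) + 1.27·e^(−0.0926·8/12) = 4.3694
Current forward F = (S − I)·e^(rT) = (118.51 − 4.3694)·e^(0.0926·9/12) = 114.1406 × 1.071918 = 122.3494
Value (long) = (F − K)·e^(−rT) = (122.3494 − 107.17) × 0.932907 = 14.1610
Value = A$14.16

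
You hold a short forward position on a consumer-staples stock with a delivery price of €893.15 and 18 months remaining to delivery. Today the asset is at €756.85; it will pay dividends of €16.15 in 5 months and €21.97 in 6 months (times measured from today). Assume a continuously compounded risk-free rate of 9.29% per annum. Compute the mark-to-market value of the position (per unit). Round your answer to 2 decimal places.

€56.63

PV(remaining dividends) I = 16.15·e^(−0.0929·5/12) + 21.97·e^(−0.0929·6/12) = 36.5096
Current forward F = (S − I)·e^(rT) = (756.85 − 36.5096)·e^(0.0929·18/12) = 720.3404 × 1.149526 = 828.0500
Value (long) = (F − K)·e^(−rT) = (828.0500 − 893.15) × 0.869924 = -56.6321
Short position value = −(long value) = €56.63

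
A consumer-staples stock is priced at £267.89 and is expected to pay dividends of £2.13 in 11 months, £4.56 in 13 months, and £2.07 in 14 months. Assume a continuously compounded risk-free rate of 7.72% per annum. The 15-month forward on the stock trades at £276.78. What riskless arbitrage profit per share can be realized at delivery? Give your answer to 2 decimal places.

PV(dividends) I = 2.13·e^(−0.0772·11/12) + 4.56·e^(−0.0772·13/12) + 2.07·e^(−0.0772·14/12) = 8.0703
Fair forward F* = (S − I)·e^(rT) = (267.89 − 8.0703)·e^0.096500 = 259.8197 × 1.101310 = 286.1420
Market £276.78 < fair 286.1420: forward underpriced → reverse cash-and-carry (short the stock, invest proceeds at r, pay the dividends, go long the forward).
Profit at T = |F_mkt − F*| = |276.78 − 286.1420| = £9.36 per share

£9.36 per share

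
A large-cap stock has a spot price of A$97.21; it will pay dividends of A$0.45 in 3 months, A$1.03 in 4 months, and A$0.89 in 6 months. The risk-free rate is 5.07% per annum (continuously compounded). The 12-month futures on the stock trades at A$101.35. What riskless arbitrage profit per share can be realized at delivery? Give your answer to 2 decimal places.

PV(dividends) I = 0.45·e^(−0.0507·3/12) + 1.03·e^(−0.0507·4/12) + 0.89·e^(−0.0507·6/12) = 2.3248
Fair futures F* = (S − I)·e^(rT) = (97.21 − 2.3248)·e^0.050700 = 94.8852 × 1.052007 = 99.8199
Market A$101.35 > fair 99.8199: forward overpriced → cash-and-carry (borrow at r, buy the stock and collect the dividends, short the forward).
Profit at T = |F_mkt − F*| = |101.35 − 99.8199| = A$1.53 per share

A$1.53 per share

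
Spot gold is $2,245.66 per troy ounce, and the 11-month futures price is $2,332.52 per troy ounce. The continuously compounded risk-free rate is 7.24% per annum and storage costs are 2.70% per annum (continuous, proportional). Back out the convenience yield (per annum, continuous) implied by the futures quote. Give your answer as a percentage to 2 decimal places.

F = S·e^((r+u−y)T) ⇒ (r+u−y) = ln(F/S)/T
ln(2332.52/2245.66) = 0.037950; /T ⇒ 0.041400
y = r + u − ln(F/S)/T = 0.0724 + 0.0270 − 0.041400 = 0.058000
y = 5.80%

5.80%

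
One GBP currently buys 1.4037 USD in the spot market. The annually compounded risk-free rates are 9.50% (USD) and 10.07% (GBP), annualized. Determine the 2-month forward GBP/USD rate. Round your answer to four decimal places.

1.4025

By covered interest parity, F = S · (1+r_USD)^T / (1+r_GBP)^T
= 1.4037 × 1.015241 / 1.016120 = 1.4037 × 0.999135
F = 1.4025 USD per GBP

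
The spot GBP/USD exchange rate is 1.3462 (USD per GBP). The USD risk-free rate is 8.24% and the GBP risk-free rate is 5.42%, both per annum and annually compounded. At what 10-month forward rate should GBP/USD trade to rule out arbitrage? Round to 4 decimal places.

1.3761

By covered interest parity, F = S · (1+r_USD)^T / (1+r_GBP)^T
= 1.3462 × 1.068210 / 1.044967 = 1.3462 × 1.022243
F = 1.3761 USD per GBP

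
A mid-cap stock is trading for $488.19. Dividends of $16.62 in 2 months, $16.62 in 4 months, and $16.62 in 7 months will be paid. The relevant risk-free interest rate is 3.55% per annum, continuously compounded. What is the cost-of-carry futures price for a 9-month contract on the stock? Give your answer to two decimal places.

$450.81

PV(dividends) I = 16.62·e^(−0.0355·2/12) + 16.62·e^(−0.0355·4/12) + 16.62·e^(−0.0355·7/12)
I = 16.5220 + 16.4245 + 16.2794 = 49.2259
F = (S − I)·e^(rT) = (488.19 − 49.2259) · e^(0.0355·9/12)
= 438.9641 · e^0.026625 = 438.9641 × 1.026983 = $450.81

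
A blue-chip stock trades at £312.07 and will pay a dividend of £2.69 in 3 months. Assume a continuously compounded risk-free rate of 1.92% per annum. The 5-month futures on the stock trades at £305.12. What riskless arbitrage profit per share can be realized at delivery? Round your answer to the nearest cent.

£6.76 per share

PV(dividends) I = 2.69·e^(−0.0192·3/12) = 2.6771
Fair futures F* = (S − I)·e^(rT) = (312.07 − 2.6771)·e^0.008000 = 309.3929 × 1.008032 = 311.8779
Market £305.12 < fair 311.8779: forward underpriced → reverse cash-and-carry (short the stock, invest proceeds at r, pay the dividends, go long the forward).
Profit at T = |F_mkt − F*| = |305.12 − 311.8779| = £6.76 per share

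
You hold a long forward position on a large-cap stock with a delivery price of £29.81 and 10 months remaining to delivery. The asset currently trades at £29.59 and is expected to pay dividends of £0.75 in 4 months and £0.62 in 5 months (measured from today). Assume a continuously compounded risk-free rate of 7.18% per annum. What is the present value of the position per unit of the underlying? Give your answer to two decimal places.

£0.18

PV(remaining dividends) I = 0.75·e^(−0.0718·4/12) + 0.62·e^(−0.0718·5/12) = 1.3340
Current forward F = (S − I)·e^(rT) = (29.59 − 1.3340)·e^(0.0718·10/12) = 28.2560 × 1.061660 = 29.9983
Value (long) = (F − K)·e^(−rT) = (29.9983 − 29.81) × 0.941922 = 0.1774
Value = £0.18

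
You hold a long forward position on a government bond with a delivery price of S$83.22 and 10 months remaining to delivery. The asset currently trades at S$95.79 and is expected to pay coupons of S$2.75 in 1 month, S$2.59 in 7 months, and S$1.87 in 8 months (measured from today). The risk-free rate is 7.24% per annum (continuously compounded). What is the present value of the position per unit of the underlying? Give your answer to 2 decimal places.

PV(remaining coupons) I = 2.75·e^(−0.0724·1/12) + 2.59·e^(−0.0724·7/12) + 1.87·e^(−0.0724·8/12) = 6.9982
Current forward F = (S − I)·e^(rT) = (95.79 − 6.9982)·e^(0.0724·10/12) = 88.7918 × 1.062191 = 94.3139
Value (long) = (F − K)·e^(−rT) = (94.3139 − 83.22) × 0.941451 = 10.4444
Value = S$10.44

S$10.44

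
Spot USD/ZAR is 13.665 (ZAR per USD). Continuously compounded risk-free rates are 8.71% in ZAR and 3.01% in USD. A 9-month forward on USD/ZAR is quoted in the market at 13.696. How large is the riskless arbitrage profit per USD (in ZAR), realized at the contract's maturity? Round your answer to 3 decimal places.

0.566 per USD (in ZAR)

Fair forward: F* = S·e^(carry·T), with carry = (r_ZAR − r_USD) = 0.0871 − 0.0301 = 0.0570
F* = 13.665 · e^(0.0570 × 9/12) = 13.665 · e^0.042750 = 13.665 × 1.043677 = 14.2618
Market 13.696 < fair 14.2618: forward underpriced → reverse cash-and-carry (short spot, go long the forward).
At maturity, profit = |F_mkt − F*| = |13.696 − 14.2618| = 0.566 per USD (in ZAR)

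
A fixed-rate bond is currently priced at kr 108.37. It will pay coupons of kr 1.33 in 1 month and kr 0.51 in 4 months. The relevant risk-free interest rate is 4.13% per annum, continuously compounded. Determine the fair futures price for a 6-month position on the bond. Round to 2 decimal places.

PV(coupons) I = 1.33·e^(−0.0413·1/12) + 0.51·e^(−0.0413·4/12)
I = 1.3254 + 0.5030 = 1.8284
F = (S − I)·e^(rT) = (108.37 − 1.8284) · e^(0.0413·6/12)
= 106.5416 · e^0.020650 = 106.5416 × 1.020865 = kr 108.76

kr 108.76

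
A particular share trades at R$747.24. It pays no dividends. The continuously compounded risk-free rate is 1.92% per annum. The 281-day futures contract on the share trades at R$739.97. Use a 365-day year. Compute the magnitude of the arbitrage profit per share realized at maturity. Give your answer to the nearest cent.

Fair futures: F* = S·e^(carry·T), with carry = r = 0.0192
F* = 747.24 · e^(0.0192 × 281/365) = 747.24 · e^0.014781 = 747.24 × 1.014891 = R$758.3672
Market R$739.97 < fair R$758.3672: forward underpriced → reverse cash-and-carry (short spot, go long the forward).
At maturity, profit = |F_mkt − F*| = |739.97 − 758.3672| = R$18.40 per share

R$18.40 per share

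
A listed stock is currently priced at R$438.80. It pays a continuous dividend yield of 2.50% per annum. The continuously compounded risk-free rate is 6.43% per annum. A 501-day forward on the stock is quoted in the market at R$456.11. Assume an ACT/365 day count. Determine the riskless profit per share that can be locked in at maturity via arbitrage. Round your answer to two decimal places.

R$7.01 per share

Fair forward: F* = S·e^(carry·T), with carry = (r − q) = 0.0643 − 0.0250 = 0.0393
F* = 438.80 · e^(0.0393 × 501/365) = 438.80 · e^0.053943 = 438.80 × 1.055424 = R$463.1201
Market R$456.11 < fair R$463.1201: forward underpriced → reverse cash-and-carry (short spot, go long the forward).
At maturity, profit = |F_mkt − F*| = |456.11 − 463.1201| = R$7.01 per share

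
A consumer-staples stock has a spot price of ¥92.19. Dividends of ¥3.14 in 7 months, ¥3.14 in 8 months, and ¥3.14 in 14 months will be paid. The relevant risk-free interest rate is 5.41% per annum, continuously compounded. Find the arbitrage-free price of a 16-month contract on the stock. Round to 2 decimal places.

PV(dividends) I = 3.14·e^(−0.0541·7/12) + 3.14·e^(−0.0541·8/12) + 3.14·e^(−0.0541·14/12)
I = 3.0425 + 3.0288 + 2.9479 = 9.0192
F = (S − I)·e^(rT) = (92.19 − 9.0192) · e^(0.0541·16/12)
= 83.1708 · e^0.072133 = 83.1708 × 1.074798 = ¥89.39

¥89.39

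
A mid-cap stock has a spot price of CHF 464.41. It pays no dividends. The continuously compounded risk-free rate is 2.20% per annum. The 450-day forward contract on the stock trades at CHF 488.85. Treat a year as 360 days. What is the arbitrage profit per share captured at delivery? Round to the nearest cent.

Fair forward: F* = S·e^(carry·T), with carry = r = 0.0220
F* = 464.41 · e^(0.0220 × 450/360) = 464.41 · e^0.027500 = 464.41 × 1.027882 = CHF 477.3587
Market CHF 488.85 > fair CHF 477.3587: forward overpriced → cash-and-carry (buy spot, short the forward).
At maturity, profit = |F_mkt − F*| = |488.85 − 477.3587| = CHF 11.49 per share

CHF 11.49 per share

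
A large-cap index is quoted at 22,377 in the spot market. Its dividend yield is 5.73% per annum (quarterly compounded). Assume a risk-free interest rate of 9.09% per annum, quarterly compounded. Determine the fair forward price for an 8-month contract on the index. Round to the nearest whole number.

22,875

F = S · (1+r/4)^(4T) / (1+q/4)^(4T)
= 22377 × 1.061753 / 1.038657 = 22377 × 1.022236
F = 22,875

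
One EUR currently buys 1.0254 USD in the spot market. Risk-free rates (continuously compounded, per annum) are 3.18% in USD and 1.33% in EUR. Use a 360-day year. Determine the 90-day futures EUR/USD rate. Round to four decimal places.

1.0302

F = S·e^((r_USD − r_EUR)T) = 1.0254 · e^((0.0318 − 0.0133) × 90/360)
= 1.0254 · e^0.004625 = 1.0254 × 1.004636
F = 1.0302 USD per EUR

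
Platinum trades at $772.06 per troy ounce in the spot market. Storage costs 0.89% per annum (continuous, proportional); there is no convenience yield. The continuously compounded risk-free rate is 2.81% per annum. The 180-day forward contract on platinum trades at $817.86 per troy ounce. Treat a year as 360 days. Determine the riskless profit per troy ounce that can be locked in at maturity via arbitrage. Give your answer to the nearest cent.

Fair forward: F* = S·e^(carry·T), with carry = (r + u) = 0.0281 + 0.0089 = 0.0370
F* = 772.06 · e^(0.0370 × 180/360) = 772.06 · e^0.018500 = 772.06 × 1.018672 = $786.4759
Market $817.86 > fair $786.4759: forward overpriced → cash-and-carry (buy spot, short the forward).
At maturity, profit = |F_mkt − F*| = |817.86 − 786.4759| = $31.38 per troy ounce

$31.38 per troy ounce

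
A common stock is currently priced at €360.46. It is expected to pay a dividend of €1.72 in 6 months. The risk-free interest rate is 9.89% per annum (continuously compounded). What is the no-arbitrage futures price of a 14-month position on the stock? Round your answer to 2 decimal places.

PV(dividends) I = 1.72·e^(−0.0989·6/12)
I = 1.6370
F = (S − I)·e^(rT) = (360.46 − 1.6370) · e^(0.0989·14/12)
= 358.8230 · e^0.115383 = 358.8230 × 1.122303 = €402.71

€402.71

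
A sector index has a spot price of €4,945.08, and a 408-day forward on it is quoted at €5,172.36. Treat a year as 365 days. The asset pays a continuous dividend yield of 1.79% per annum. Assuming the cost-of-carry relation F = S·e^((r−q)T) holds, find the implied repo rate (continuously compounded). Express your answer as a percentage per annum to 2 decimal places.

From F = S·e^((r−q)T): (r − q) = ln(F/S)/T
ln(5172.36/4945.08) = ln(1.045961) = 0.044936
(r − q) = 0.044936 / (408/365) = 0.040200
r = ln(F/S)/T + q = 0.040200 + 0.0179 = 0.058100
r = 5.81%

5.81%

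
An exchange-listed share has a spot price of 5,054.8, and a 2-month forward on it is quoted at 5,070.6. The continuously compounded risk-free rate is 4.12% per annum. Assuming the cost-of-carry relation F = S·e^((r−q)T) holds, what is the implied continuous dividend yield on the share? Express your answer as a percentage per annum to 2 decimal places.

From F = S·e^((r−q)T): (r − q) = ln(F/S)/T
ln(5070.6/5054.8) = ln(1.003126) = 0.003121
(r − q) = 0.003121 / (2/12) = 0.018726
q = r − ln(F/S)/T = 0.0412 − 0.018726 = 0.022474
q = 2.25%

2.25%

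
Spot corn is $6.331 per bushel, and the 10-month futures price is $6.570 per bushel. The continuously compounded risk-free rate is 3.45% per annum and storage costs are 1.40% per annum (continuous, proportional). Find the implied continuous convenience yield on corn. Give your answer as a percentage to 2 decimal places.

0.40%

F = S·e^((r+u−y)T) ⇒ (r+u−y) = ln(F/S)/T
ln(6.570/6.331) = 0.037056; /T ⇒ 0.044467
y = r + u − ln(F/S)/T = 0.0345 + 0.0140 − 0.044467 = 0.004033
y = 0.40%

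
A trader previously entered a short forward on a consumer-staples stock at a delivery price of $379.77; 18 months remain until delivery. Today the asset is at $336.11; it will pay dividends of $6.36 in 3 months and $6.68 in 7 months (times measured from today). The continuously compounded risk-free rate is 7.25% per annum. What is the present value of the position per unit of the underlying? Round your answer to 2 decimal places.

PV(remaining dividends) I = 6.36·e^(−0.0725·3/12) + 6.68·e^(−0.0725·7/12) = 12.6491
Current forward F = (S − I)·e^(rT) = (336.11 − 12.6491)·e^(0.0725·18/12) = 323.4609 × 1.114884 = 360.6214
Value (long) = (F − K)·e^(−rT) = (360.6214 − 379.77) × 0.896955 = -17.1754
Short position value = −(long value) = $17.18

$17.18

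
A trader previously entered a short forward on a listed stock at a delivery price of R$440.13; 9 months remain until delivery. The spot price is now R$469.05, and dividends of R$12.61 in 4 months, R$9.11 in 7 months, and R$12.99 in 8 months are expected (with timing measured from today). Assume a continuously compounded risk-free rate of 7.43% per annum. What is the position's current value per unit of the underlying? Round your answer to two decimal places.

PV(remaining dividends) I = 12.61·e^(−0.0743·4/12) + 9.11·e^(−0.0743·7/12) + 12.99·e^(−0.0743·8/12) = 33.3874
Current forward F = (S − I)·e^(rT) = (469.05 − 33.3874)·e^(0.0743·9/12) = 435.6626 × 1.057307 = 460.6291
Value (long) = (F − K)·e^(−rT) = (460.6291 − 440.13) × 0.945799 = 19.3880
Short position value = −(long value) = -R$19.39

-R$19.39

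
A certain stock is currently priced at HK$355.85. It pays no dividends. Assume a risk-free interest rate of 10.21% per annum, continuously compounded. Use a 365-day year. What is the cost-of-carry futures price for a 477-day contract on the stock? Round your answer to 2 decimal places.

HK$406.64

F = S·e^(rT) = 355.85 · e^(0.1021 × 477/365)
= 355.85 · e^0.133429 = 355.85 × 1.142740
F = HK$406.64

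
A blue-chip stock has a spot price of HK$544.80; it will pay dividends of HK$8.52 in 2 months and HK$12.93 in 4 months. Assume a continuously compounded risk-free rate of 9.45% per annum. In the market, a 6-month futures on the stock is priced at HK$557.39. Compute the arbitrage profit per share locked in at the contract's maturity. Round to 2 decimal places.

HK$8.16 per share

PV(dividends) I = 8.52·e^(−0.0945·2/12) + 12.93·e^(−0.0945·4/12) = 20.9159
Fair futures F* = (S − I)·e^(rT) = (544.80 − 20.9159)·e^0.047250 = 523.8841 × 1.048384 = 549.2317
Market HK$557.39 > fair 549.2317: forward overpriced → cash-and-carry (borrow at r, buy the stock and collect the dividends, short the forward).
Profit at T = |F_mkt − F*| = |557.39 − 549.2317| = HK$8.16 per share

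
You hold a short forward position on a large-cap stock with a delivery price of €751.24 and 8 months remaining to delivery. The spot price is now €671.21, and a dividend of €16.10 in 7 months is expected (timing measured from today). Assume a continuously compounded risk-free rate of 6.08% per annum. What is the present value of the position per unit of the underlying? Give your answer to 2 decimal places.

PV(remaining dividends) I = 16.10·e^(−0.0608·7/12) = 15.5390
Current forward F = (S − I)·e^(rT) = (671.21 − 15.5390)·e^(0.0608·8/12) = 655.6710 × 1.041366 = 682.7935
Value (long) = (F − K)·e^(−rT) = (682.7935 − 751.24) × 0.960277 = -65.7276
Short position value = −(long value) = €65.73

€65.73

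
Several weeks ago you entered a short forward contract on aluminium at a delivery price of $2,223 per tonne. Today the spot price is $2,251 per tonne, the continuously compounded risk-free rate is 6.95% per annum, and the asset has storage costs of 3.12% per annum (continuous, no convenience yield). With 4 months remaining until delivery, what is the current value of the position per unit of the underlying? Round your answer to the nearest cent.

Current fair forward for the remaining 4 months: F = S·e^((r + u)·T), (r + u) = 0.0695 + 0.0312 = 0.1007
F = 2251 · e^(0.1007 × 4/12) = 2251 × 1.03413638 = 2327.8410
Value of long forward = (F − K)·e^(−rT) = (2327.8410 − 2223) · e^(−0.0695·4/12)
= 104.8410 × 0.97709962 = 102.44
Short position value = −(long value) = -$102.44

-$102.44 per tonne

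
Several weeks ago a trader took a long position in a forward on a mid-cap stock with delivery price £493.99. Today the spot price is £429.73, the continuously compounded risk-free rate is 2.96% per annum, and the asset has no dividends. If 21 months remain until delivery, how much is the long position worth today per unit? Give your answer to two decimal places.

Current fair forward for the remaining 21 months: F = S·e^(r·T), r = 0.0296
F = 429.73 · e^(0.0296 × 21/12) = 429.73 × 1.053165 = 452.5766
Value of long forward = (F − K)·e^(−rT) = (452.5766 − 493.99) · e^(−0.0296·21/12)
= -41.4134 × 0.949519 = -39.32

-£39.32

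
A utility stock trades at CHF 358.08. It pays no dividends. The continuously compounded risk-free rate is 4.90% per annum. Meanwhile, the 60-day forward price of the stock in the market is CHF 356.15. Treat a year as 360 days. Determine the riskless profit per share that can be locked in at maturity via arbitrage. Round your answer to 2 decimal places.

CHF 4.87 per share

Fair forward: F* = S·e^(carry·T), with carry = r = 0.0490
F* = 358.08 · e^(0.0490 × 60/360) = 358.08 · e^0.008167 = 358.08 × 1.008200 = CHF 361.0163
Market CHF 356.15 < fair CHF 361.0163: forward underpriced → reverse cash-and-carry (short spot, go long the forward).
At maturity, profit = |F_mkt − F*| = |356.15 − 361.0163| = CHF 4.87 per share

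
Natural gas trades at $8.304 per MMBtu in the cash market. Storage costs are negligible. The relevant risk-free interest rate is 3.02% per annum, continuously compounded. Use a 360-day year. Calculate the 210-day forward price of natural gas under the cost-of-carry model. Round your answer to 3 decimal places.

$8.452 per MMBtu

F = S·e^(rT) = 8.304 · e^(0.0302 × 210/360) = 8.304 · e^0.017617
= 8.304 × 1.017773 = $8.452 per MMBtu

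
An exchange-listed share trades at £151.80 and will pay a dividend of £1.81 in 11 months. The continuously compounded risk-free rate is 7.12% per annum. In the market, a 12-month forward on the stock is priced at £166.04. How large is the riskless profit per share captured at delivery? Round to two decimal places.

£4.86 per share

PV(dividends) I = 1.81·e^(−0.0712·11/12) = 1.6956
Fair forward F* = (S − I)·e^(rT) = (151.80 − 1.6956)·e^0.071200 = 150.1044 × 1.073796 = 161.1815
Market £166.04 > fair 161.1815: forward overpriced → cash-and-carry (borrow at r, buy the stock and collect the dividends, short the forward).
Profit at T = |F_mkt − F*| = |166.04 − 161.1815| = £4.86 per share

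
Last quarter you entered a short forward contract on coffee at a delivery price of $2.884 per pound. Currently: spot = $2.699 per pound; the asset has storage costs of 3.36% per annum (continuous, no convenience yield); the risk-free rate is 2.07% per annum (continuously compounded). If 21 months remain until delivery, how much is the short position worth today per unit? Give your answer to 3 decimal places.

-$0.081 per pound

Current fair forward for the remaining 21 months: F = S·e^((r + u)·T), (r + u) = 0.0207 + 0.0336 = 0.0543
F = 2.699 · e^(0.0543 × 21/12) = 2.699 × 1.099686 = 2.9681
Value of long forward = (F − K)·e^(−rT) = (2.9681 − 2.884) · e^(−0.0207·21/12)
= 0.0841 × 0.964423 = 0.081
Short position value = −(long value) = -$0.081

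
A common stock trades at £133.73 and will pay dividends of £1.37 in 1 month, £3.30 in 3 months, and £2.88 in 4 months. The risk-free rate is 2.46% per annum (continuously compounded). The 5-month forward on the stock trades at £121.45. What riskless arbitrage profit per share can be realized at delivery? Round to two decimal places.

PV(dividends) I = 1.37·e^(−0.0246·1/12) + 3.30·e^(−0.0246·3/12) + 2.88·e^(−0.0246·4/12) = 7.5034
Fair forward F* = (S − I)·e^(rT) = (133.73 − 7.5034)·e^0.010250 = 126.2266 × 1.010303 = 127.5271
Market £121.45 < fair 127.5271: forward underpriced → reverse cash-and-carry (short the stock, invest proceeds at r, pay the dividends, go long the forward).
Profit at T = |F_mkt − F*| = |121.45 − 127.5271| = £6.08 per share

£6.08 per share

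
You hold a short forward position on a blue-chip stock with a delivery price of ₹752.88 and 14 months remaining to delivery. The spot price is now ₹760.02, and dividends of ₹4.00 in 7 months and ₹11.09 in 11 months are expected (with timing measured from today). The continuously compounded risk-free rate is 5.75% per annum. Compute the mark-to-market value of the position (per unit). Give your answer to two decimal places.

PV(remaining dividends) I = 4.00·e^(−0.0575·7/12) + 11.09·e^(−0.0575·11/12) = 14.3887
Current forward F = (S − I)·e^(rT) = (760.02 − 14.3887)·e^(0.0575·14/12) = 745.6313 × 1.069385 = 797.3669
Value (long) = (F − K)·e^(−rT) = (797.3669 − 752.88) × 0.935117 = 41.6005
Short position value = −(long value) = -₹41.60

-₹41.60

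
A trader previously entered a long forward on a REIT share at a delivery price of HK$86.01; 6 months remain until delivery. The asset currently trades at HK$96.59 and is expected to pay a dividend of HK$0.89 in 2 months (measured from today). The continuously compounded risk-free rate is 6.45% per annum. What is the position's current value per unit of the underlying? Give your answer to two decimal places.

HK$12.43

PV(remaining dividends) I = 0.89·e^(−0.0645·2/12) = 0.8805
Current forward F = (S − I)·e^(rT) = (96.59 − 0.8805)·e^(0.0645·6/12) = 95.7095 × 1.032776 = 98.8465
Value (long) = (F − K)·e^(−rT) = (98.8465 − 86.01) × 0.968264 = 12.4291
Value = HK$12.43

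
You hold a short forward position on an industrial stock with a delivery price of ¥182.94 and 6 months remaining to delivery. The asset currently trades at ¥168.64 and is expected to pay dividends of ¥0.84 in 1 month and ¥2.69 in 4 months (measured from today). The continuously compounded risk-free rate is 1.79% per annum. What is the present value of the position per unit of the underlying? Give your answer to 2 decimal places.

PV(remaining dividends) I = 0.84·e^(−0.0179·1/12) + 2.69·e^(−0.0179·4/12) = 3.5127
Current forward F = (S − I)·e^(rT) = (168.64 − 3.5127)·e^(0.0179·6/12) = 165.1273 × 1.008990 = 166.6118
Value (long) = (F − K)·e^(−rT) = (166.6118 − 182.94) × 0.991090 = -16.1827
Short position value = −(long value) = ¥16.18

¥16.18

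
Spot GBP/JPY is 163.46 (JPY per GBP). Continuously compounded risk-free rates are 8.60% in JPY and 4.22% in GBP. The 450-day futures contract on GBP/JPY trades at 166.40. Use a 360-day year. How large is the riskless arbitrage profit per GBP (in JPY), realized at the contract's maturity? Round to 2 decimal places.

6.26 per GBP (in JPY)

Fair futures: F* = S·e^(carry·T), with carry = (r_JPY − r_GBP) = 0.0860 − 0.0422 = 0.0438
F* = 163.46 · e^(0.0438 × 450/360) = 163.46 · e^0.054750 = 163.46 × 1.056277 = 172.6590
Market 166.40 < fair 172.6590: forward underpriced → reverse cash-and-carry (short spot, go long the forward).
At maturity, profit = |F_mkt − F*| = |166.40 − 172.6590| = 6.26 per GBP (in JPY)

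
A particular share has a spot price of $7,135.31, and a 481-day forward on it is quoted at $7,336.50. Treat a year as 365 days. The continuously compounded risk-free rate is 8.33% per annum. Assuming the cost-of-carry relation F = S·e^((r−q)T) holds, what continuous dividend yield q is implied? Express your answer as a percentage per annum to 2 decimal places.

From F = S·e^((r−q)T): (r − q) = ln(F/S)/T
ln(7336.50/7135.31) = ln(1.028196) = 0.027806
(r − q) = 0.027806 / (481/365) = 0.021100
q = r − ln(F/S)/T = 0.0833 − 0.021100 = 0.062200
q = 6.22%

6.22%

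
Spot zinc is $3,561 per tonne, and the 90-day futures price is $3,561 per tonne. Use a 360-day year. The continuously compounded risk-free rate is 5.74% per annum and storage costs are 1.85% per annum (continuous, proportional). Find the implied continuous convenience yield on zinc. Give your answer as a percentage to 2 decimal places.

F = S·e^((r+u−y)T) ⇒ (r+u−y) = ln(F/S)/T
ln(3561/3561) = 0.000000; /T ⇒ 0.000000
y = r + u − ln(F/S)/T = 0.0574 + 0.0185 + 0.000000 = 0.075900
y = 7.59%

7.59%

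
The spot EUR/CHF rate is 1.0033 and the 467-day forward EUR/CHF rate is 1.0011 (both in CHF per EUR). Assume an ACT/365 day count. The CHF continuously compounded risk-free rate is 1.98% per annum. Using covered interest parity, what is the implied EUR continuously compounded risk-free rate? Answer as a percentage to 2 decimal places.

2.15%

F = S·e^((r_CHF − r_EUR)T) ⇒ r_EUR = r_CHF − ln(F/S)/T
ln(1.0011/1.0033) = -0.002195; /(467/365) = -0.001716
r_EUR = 0.0198 + 0.001716 = 0.021516
r_EUR = 2.15%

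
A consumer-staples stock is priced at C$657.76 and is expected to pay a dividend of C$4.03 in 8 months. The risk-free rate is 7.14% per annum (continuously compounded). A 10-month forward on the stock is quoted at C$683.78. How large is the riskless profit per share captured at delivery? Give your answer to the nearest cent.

PV(dividends) I = 4.03·e^(−0.0714·8/12) = 3.8427
Fair forward F* = (S − I)·e^(rT) = (657.76 − 3.8427)·e^0.059500 = 653.9173 × 1.061306 = 694.0064
Market C$683.78 < fair 694.0064: forward underpriced → reverse cash-and-carry (short the stock, invest proceeds at r, pay the dividends, go long the forward).
Profit at T = |F_mkt − F*| = |683.78 − 694.0064| = C$10.23 per share

C$10.23 per share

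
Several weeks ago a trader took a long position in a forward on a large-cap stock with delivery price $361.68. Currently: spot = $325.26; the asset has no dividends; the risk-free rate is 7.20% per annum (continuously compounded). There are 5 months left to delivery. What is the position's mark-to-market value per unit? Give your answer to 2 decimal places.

Current fair forward for the remaining 5 months: F = S·e^(r·T), r = 0.0720
F = 325.26 · e^(0.0720 × 5/12) = 325.26 × 1.030455 = 335.1658
Value of long forward = (F − K)·e^(−rT) = (335.1658 − 361.68) · e^(−0.0720·5/12)
= -26.5142 × 0.970446 = -25.73

-$25.73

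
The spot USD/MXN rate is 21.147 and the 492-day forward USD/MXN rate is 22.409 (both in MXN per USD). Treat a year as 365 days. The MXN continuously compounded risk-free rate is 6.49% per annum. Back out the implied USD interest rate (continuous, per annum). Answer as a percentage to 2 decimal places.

F = S·e^((r_MXN − r_USD)T) ⇒ r_USD = r_MXN − ln(F/S)/T
ln(22.409/21.147) = 0.057965; /(492/365) = 0.043002
r_USD = 0.0649 − 0.043002 = 0.021898
r_USD = 2.19%

2.19%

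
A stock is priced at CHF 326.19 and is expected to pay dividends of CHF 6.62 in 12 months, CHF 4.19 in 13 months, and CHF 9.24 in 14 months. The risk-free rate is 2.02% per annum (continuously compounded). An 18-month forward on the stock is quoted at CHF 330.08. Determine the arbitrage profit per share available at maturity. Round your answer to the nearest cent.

PV(dividends) I = 6.62·e^(−0.0202·12/12) + 4.19·e^(−0.0202·13/12) + 9.24·e^(−0.0202·14/12) = 19.6117
Fair forward F* = (S − I)·e^(rT) = (326.19 − 19.6117)·e^0.030300 = 306.5783 × 1.030764 = 316.0099
Market CHF 330.08 > fair 316.0099: forward overpriced → cash-and-carry (borrow at r, buy the stock and collect the dividends, short the forward).
Profit at T = |F_mkt − F*| = |330.08 − 316.0099| = CHF 14.07 per share

CHF 14.07 per share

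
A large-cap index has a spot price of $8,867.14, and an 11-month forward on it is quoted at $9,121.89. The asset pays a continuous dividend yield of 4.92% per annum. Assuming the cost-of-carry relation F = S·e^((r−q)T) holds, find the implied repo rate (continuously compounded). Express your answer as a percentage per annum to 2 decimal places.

8.01%

From F = S·e^((r−q)T): (r − q) = ln(F/S)/T
ln(9121.89/8867.14) = ln(1.028730) = 0.028325
(r − q) = 0.028325 / (11/12) = 0.030900
r = ln(F/S)/T + q = 0.030900 + 0.0492 = 0.080100
r = 8.01%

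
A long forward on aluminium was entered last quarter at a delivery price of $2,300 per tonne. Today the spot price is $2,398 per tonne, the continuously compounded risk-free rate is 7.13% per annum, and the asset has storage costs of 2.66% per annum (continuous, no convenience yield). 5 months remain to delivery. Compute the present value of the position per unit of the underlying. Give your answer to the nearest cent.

$192.05 per tonne

Current fair forward for the remaining 5 months: F = S·e^((r + u)·T), (r + u) = 0.0713 + 0.0266 = 0.0979
F = 2398 · e^(0.0979 × 5/12) = 2398 × 1.04163508 = 2497.8409
Value of long forward = (F − K)·e^(−rT) = (2497.8409 − 2300) · e^(−0.0713·5/12)
= 197.8409 × 0.97072862 = 192.05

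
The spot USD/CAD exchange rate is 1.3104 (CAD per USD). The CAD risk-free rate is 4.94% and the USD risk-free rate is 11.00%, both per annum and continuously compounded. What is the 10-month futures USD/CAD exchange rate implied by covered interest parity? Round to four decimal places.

1.2459

F = S·e^((r_CAD − r_USD)T) = 1.3104 · e^((0.0494 − 0.1100) × 10/12)
= 1.3104 · e^-0.050500 = 1.3104 × 0.950754
F = 1.2459 CAD per USD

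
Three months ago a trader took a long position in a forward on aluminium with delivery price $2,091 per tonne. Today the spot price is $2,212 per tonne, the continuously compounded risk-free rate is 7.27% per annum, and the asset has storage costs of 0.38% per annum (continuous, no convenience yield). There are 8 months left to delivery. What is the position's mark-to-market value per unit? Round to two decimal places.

$225.54 per tonne

Current fair forward for the remaining 8 months: F = S·e^((r + u)·T), (r + u) = 0.0727 + 0.0038 = 0.0765
F = 2212 · e^(0.0765 × 8/12) = 2212 × 1.05232289 = 2327.7382
Value of long forward = (F − K)·e^(−rT) = (2327.7382 − 2091) · e^(−0.0727·8/12)
= 236.7382 × 0.95268910 = 225.54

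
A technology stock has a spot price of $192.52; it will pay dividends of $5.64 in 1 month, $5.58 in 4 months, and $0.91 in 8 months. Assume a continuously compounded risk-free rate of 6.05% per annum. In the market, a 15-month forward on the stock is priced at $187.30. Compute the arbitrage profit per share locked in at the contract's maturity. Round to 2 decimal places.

$7.45 per share

PV(dividends) I = 5.64·e^(−0.0605·1/12) + 5.58·e^(−0.0605·4/12) + 0.91·e^(−0.0605·8/12) = 11.9543
Fair forward F* = (S − I)·e^(rT) = (192.52 − 11.9543)·e^0.075625 = 180.5657 × 1.078558 = 194.7506
Market $187.30 < fair 194.7506: forward underpriced → reverse cash-and-carry (short the stock, invest proceeds at r, pay the dividends, go long the forward).
Profit at T = |F_mkt − F*| = |187.30 − 194.7506| = $7.45 per share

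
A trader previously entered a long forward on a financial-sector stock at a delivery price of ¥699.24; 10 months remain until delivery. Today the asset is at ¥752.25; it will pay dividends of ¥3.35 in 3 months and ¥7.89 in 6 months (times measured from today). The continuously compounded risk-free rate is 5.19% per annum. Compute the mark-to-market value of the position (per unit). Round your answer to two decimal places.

¥71.61

PV(remaining dividends) I = 3.35·e^(−0.0519·3/12) + 7.89·e^(−0.0519·6/12) = 10.9947
Current forward F = (S − I)·e^(rT) = (752.25 − 10.9947)·e^(0.0519·10/12) = 741.2553 × 1.044199 = 774.0180
Value (long) = (F − K)·e^(−rT) = (774.0180 − 699.24) × 0.957672 = 71.6128
Value = ¥71.61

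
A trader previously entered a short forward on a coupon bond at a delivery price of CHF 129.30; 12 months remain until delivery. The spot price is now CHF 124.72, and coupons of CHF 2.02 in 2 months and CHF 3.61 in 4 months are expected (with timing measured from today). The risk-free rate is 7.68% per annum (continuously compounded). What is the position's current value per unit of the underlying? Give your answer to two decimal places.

PV(remaining coupons) I = 2.02·e^(−0.0768·2/12) + 3.61·e^(−0.0768·4/12) = 5.5131
Current forward F = (S − I)·e^(rT) = (124.72 − 5.5131)·e^(0.0768·12/12) = 119.2069 × 1.079826 = 128.7227
Value (long) = (F − K)·e^(−rT) = (128.7227 − 129.30) × 0.926075 = -0.5346
Short position value = −(long value) = CHF 0.53

CHF 0.53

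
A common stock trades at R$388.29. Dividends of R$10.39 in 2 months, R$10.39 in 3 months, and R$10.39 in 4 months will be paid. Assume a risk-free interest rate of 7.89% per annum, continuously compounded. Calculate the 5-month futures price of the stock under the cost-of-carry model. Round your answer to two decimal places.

PV(dividends) I = 10.39·e^(−0.0789·2/12) + 10.39·e^(−0.0789·3/12) + 10.39·e^(−0.0789·4/12)
I = 10.2543 + 10.1871 + 10.1203 = 30.5617
F = (S − I)·e^(rT) = (388.29 − 30.5617) · e^(0.0789·5/12)
= 357.7283 · e^0.032875 = 357.7283 × 1.033421 = R$369.68

R$369.68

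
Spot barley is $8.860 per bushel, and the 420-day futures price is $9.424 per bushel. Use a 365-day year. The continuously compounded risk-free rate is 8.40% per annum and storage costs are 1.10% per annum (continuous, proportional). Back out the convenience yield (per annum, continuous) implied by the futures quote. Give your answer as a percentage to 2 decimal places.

F = S·e^((r+u−y)T) ⇒ (r+u−y) = ln(F/S)/T
ln(9.424/8.860) = 0.061713; /T ⇒ 0.053632
y = r + u − ln(F/S)/T = 0.0840 + 0.0110 − 0.053632 = 0.041368
y = 4.14%

4.14%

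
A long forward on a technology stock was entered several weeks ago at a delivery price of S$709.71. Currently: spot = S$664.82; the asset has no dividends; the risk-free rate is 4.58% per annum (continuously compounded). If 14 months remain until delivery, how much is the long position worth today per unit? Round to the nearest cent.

-S$7.96

Current fair forward for the remaining 14 months: F = S·e^(r·T), r = 0.0458
F = 664.82 · e^(0.0458 × 14/12) = 664.82 × 1.054887 = 701.3100
Value of long forward = (F − K)·e^(−rT) = (701.3100 − 709.71) · e^(−0.0458·14/12)
= -8.4000 × 0.947969 = -7.96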